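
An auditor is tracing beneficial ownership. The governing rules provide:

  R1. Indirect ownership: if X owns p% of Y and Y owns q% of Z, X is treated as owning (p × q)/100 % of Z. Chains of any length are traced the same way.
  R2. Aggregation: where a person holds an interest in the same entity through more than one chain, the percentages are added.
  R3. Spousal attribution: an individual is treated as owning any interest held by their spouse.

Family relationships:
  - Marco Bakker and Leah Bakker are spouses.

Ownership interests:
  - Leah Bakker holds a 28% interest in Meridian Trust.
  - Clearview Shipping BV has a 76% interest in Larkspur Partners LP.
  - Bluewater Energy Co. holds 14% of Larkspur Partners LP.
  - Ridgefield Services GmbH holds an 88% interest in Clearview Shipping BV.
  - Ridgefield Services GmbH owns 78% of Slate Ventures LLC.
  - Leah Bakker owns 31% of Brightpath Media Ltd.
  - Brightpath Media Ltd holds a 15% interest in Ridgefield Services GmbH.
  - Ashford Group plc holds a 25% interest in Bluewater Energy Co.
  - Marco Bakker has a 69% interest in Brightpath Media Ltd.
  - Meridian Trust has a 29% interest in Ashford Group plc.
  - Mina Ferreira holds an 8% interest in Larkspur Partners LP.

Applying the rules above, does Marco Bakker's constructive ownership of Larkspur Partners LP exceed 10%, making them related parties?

Yes

By spousal attribution (R3), Marco Bakker is treated as also owning Leah Bakker's interest in Brightpath Media Ltd, giving 69% + 31% = 100%.
By spousal attribution (R3), Marco Bakker is treated as owning Leah Bakker's 28% interest in Meridian Trust.
Chain via Brightpath Media Ltd → Ridgefield Services GmbH → Clearview Shipping BV (R1): 100% × 15% × 88% × 76% = 10.032% of Larkspur Partners LP.
Chain via Meridian Trust → Ashford Group plc → Bluewater Energy Co. (R1): 28% × 29% × 25% × 14% = 0.2842% of Larkspur Partners LP.
Aggregating (R2): 10.032% + 0.2842% = 10.3162%.
10.3162% exceeds the 10% threshold, so Marco is a related party to Larkspur Partners LP.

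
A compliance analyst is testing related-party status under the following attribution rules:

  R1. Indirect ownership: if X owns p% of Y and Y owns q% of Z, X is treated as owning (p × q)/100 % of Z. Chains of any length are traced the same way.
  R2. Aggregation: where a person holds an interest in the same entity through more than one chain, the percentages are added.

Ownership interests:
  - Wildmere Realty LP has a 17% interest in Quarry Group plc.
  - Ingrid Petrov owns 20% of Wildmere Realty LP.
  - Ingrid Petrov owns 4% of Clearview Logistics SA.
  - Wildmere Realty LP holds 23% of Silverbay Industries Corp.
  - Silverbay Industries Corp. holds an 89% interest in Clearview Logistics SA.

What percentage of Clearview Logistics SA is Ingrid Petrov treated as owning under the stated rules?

8.094%

Chain via Wildmere Realty LP → Silverbay Industries Corp. (R1): 20% × 23% × 89% = 4.094% of Clearview Logistics SA.
Direct interest in Clearview Logistics SA: 4%.
Aggregating (R2): 4.094% + 4% = 8.094%.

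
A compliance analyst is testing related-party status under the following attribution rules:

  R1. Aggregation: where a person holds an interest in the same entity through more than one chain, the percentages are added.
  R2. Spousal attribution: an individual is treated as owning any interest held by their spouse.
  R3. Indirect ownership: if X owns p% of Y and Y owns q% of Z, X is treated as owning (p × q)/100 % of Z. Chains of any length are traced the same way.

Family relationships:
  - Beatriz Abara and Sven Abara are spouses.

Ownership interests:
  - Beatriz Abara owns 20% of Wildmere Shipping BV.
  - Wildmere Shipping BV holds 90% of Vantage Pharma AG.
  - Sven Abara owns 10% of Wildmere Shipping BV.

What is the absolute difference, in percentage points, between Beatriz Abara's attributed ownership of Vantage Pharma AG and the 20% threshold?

By spousal attribution (R2), Beatriz Abara is treated as also owning Sven Abara's interest in Wildmere Shipping BV, giving 20% + 10% = 30%.
Chain via Wildmere Shipping BV (R3): 30% × 90% = 27% of Vantage Pharma AG.
27% exceeds the 20% threshold by 7 percentage points.

7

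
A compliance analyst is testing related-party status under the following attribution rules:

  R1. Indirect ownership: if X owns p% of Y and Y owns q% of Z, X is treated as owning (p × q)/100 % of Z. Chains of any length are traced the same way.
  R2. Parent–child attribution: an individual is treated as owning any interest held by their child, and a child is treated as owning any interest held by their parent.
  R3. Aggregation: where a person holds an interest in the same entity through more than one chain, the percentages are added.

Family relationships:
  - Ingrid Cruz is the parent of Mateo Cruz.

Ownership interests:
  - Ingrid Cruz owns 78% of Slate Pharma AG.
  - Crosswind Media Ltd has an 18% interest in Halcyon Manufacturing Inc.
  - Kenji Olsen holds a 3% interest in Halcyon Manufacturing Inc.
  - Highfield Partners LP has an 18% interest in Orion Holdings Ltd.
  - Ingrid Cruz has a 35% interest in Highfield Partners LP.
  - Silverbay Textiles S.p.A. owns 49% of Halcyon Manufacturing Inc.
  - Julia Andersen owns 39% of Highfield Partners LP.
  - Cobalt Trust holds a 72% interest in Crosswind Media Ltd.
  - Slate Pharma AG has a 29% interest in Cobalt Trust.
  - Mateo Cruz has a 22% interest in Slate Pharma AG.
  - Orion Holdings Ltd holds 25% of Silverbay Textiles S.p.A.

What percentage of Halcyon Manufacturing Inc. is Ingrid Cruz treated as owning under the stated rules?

By parent–child attribution (R2), Ingrid Cruz is treated as also owning Mateo Cruz's interest in Slate Pharma AG, giving 78% + 22% = 100%.
Chain via Slate Pharma AG → Cobalt Trust → Crosswind Media Ltd (R1): 100% × 29% × 72% × 18% = 3.7584% of Halcyon Manufacturing Inc.
Chain via Highfield Partners LP → Orion Holdings Ltd → Silverbay Textiles S.p.A. (R1): 35% × 18% × 25% × 49% = 0.77175% of Halcyon Manufacturing Inc.
Aggregating (R3): 3.7584% + 0.77175% = 4.53015%.

4.53015%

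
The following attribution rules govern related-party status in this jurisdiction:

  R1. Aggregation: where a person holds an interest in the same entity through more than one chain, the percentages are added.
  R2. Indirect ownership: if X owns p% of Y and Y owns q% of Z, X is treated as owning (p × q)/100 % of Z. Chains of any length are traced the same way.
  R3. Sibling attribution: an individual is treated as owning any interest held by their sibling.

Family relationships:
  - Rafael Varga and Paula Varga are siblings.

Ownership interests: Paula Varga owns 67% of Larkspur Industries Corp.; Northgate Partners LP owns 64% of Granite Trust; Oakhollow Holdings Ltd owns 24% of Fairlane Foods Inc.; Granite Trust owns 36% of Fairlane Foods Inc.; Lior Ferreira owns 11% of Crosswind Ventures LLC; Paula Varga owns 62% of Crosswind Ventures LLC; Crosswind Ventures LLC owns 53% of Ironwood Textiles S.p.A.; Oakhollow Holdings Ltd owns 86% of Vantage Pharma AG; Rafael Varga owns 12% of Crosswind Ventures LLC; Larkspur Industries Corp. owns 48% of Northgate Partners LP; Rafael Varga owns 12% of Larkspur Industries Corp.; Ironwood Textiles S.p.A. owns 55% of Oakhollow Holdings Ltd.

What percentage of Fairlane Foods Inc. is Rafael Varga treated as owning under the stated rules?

13.913808%

By sibling attribution (R3), Rafael Varga is treated as also owning Paula Varga's interest in Crosswind Ventures LLC, giving 12% + 62% = 74%.
By sibling attribution (R3), Rafael Varga is treated as also owning Paula Varga's interest in Larkspur Industries Corp, giving 12% + 67% = 79%.
Chain via Crosswind Ventures LLC → Ironwood Textiles S.p.A. → Oakhollow Holdings Ltd (R2): 74% × 53% × 55% × 24% = 5.17704% of Fairlane Foods Inc.
Chain via Larkspur Industries Corp. → Northgate Partners LP → Granite Trust (R2): 79% × 48% × 64% × 36% = 8.736768% of Fairlane Foods Inc.
Aggregating (R1): 5.17704% + 8.736768% = 13.913808%.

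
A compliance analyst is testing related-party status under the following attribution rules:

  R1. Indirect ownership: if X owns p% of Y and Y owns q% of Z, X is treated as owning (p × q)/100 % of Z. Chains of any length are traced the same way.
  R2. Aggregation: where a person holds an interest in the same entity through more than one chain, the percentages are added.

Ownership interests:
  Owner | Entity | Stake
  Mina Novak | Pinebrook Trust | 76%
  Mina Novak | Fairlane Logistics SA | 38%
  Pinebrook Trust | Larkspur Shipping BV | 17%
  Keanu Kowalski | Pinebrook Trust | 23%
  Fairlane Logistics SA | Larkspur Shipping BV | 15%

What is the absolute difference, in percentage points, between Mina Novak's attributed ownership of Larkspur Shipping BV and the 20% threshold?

1.38

Chain via Fairlane Logistics SA (R1): 38% × 15% = 5.7% of Larkspur Shipping BV.
Chain via Pinebrook Trust (R1): 76% × 17% = 12.92% of Larkspur Shipping BV.
Aggregating (R2): 5.7% + 12.92% = 18.62%.
18.62% falls short of the 20% threshold by 1.38 percentage points.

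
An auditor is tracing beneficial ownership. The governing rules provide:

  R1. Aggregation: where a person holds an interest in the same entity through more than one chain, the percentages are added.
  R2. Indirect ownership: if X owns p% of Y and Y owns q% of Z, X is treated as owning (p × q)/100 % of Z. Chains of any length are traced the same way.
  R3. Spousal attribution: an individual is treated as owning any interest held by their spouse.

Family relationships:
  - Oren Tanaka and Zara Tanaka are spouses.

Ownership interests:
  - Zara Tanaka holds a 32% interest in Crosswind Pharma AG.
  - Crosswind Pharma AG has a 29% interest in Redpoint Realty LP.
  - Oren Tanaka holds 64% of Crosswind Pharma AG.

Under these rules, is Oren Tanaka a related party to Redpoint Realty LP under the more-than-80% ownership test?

No

By spousal attribution (R3), Oren Tanaka is treated as also owning Zara Tanaka's interest in Crosswind Pharma AG, giving 64% + 32% = 96%.
Chain via Crosswind Pharma AG (R2): 96% × 29% = 27.84% of Redpoint Realty LP.
27.84% does not exceed the 80% threshold, so Oren is not a related party to Redpoint Realty LP.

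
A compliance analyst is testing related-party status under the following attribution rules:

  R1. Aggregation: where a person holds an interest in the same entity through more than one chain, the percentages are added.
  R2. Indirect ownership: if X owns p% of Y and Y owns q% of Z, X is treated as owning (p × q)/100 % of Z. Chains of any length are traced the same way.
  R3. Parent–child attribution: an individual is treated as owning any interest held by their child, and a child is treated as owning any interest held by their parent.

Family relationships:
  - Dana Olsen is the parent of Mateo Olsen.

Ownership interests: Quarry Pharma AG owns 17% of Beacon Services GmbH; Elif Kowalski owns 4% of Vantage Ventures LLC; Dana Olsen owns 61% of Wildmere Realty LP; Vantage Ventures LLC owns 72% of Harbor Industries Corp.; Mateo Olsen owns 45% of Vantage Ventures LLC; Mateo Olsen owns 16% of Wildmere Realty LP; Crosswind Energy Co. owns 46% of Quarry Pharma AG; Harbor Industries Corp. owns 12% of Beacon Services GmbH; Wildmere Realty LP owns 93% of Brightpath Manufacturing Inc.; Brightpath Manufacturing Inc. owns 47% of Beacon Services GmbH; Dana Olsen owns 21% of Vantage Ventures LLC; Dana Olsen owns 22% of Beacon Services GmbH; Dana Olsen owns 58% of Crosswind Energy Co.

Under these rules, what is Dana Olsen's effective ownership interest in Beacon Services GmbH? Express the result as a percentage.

By parent–child attribution (R3), Dana Olsen is treated as also owning Mateo Olsen's interest in Vantage Ventures LLC, giving 21% + 45% = 66%.
By parent–child attribution (R3), Dana Olsen is treated as also owning Mateo Olsen's interest in Wildmere Realty LP, giving 61% + 16% = 77%.
Chain via Vantage Ventures LLC → Harbor Industries Corp. (R2): 66% × 72% × 12% = 5.7024% of Beacon Services GmbH.
Chain via Wildmere Realty LP → Brightpath Manufacturing Inc. (R2): 77% × 93% × 47% = 33.6567% of Beacon Services GmbH.
Chain via Crosswind Energy Co. → Quarry Pharma AG (R2): 58% × 46% × 17% = 4.5356% of Beacon Services GmbH.
Direct interest in Beacon Services GmbH: 22%.
Aggregating (R1): 5.7024% + 33.6567% + 4.5356% + 22% = 65.8947%.

65.8947%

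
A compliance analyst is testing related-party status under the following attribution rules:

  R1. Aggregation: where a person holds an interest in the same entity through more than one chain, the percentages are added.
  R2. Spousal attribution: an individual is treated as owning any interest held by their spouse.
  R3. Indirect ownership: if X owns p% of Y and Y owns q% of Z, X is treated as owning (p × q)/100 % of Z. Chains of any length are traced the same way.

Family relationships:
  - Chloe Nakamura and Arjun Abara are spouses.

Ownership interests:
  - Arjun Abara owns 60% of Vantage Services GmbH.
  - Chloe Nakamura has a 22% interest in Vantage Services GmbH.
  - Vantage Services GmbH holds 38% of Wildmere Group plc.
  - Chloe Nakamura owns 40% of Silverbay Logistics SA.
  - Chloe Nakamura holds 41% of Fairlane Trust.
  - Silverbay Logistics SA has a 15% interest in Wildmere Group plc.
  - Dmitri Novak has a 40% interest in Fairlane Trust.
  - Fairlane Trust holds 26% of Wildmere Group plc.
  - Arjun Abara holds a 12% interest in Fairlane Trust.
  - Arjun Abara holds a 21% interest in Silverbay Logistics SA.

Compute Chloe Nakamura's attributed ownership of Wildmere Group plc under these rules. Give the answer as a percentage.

By spousal attribution (R2), Chloe Nakamura is treated as also owning Arjun Abara's interest in Silverbay Logistics SA, giving 40% + 21% = 61%.
By spousal attribution (R2), Chloe Nakamura is treated as also owning Arjun Abara's interest in Vantage Services GmbH, giving 22% + 60% = 82%.
By spousal attribution (R2), Chloe Nakamura is treated as also owning Arjun Abara's interest in Fairlane Trust, giving 41% + 12% = 53%.
Chain via Silverbay Logistics SA (R3): 61% × 15% = 9.15% of Wildmere Group plc.
Chain via Vantage Services GmbH (R3): 82% × 38% = 31.16% of Wildmere Group plc.
Chain via Fairlane Trust (R3): 53% × 26% = 13.78% of Wildmere Group plc.
Aggregating (R1): 9.15% + 31.16% + 13.78% = 54.09%.

54.09%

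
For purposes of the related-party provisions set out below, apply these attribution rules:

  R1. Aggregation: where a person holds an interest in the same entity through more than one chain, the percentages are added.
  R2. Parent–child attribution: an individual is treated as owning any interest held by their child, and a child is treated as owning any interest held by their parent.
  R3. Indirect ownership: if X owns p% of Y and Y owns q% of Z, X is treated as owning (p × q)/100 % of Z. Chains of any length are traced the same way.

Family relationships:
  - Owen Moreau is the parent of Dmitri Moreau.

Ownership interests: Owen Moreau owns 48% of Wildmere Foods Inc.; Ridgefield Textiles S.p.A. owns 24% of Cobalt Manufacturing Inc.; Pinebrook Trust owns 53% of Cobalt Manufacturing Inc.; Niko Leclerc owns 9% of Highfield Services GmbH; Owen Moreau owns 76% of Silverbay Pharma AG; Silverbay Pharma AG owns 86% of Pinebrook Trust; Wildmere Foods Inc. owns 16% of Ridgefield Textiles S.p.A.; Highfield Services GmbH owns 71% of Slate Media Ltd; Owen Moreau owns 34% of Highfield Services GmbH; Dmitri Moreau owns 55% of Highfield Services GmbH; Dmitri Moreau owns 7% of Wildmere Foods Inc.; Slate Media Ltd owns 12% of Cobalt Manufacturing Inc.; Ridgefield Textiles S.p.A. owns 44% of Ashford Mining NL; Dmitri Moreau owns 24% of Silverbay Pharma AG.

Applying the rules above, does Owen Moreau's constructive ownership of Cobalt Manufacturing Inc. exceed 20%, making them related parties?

Yes

By parent–child attribution (R2), Owen Moreau is treated as also owning Dmitri Moreau's interest in Silverbay Pharma AG, giving 76% + 24% = 100%.
By parent–child attribution (R2), Owen Moreau is treated as also owning Dmitri Moreau's interest in Highfield Services GmbH, giving 34% + 55% = 89%.
By parent–child attribution (R2), Owen Moreau is treated as also owning Dmitri Moreau's interest in Wildmere Foods Inc, giving 48% + 7% = 55%.
Chain via Silverbay Pharma AG → Pinebrook Trust (R3): 100% × 86% × 53% = 45.58% of Cobalt Manufacturing Inc.
Chain via Highfield Services GmbH → Slate Media Ltd (R3): 89% × 71% × 12% = 7.5828% of Cobalt Manufacturing Inc.
Chain via Wildmere Foods Inc. → Ridgefield Textiles S.p.A. (R3): 55% × 16% × 24% = 2.112% of Cobalt Manufacturing Inc.
Aggregating (R1): 45.58% + 7.5828% + 2.112% = 55.2748%.
55.2748% exceeds the 20% threshold, so Owen is a related party to Cobalt Manufacturing Inc.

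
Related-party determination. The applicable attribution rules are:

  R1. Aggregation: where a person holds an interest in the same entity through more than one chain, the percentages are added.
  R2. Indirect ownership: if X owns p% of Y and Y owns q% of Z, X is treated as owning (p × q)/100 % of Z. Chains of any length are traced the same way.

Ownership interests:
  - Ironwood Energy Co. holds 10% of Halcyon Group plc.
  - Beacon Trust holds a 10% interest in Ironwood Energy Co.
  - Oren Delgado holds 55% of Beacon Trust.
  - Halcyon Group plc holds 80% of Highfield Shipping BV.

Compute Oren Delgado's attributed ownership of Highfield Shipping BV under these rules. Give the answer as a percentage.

0.44%

Chain via Beacon Trust → Ironwood Energy Co. → Halcyon Group plc (R2): 55% × 10% × 10% × 80% = 0.44% of Highfield Shipping BV.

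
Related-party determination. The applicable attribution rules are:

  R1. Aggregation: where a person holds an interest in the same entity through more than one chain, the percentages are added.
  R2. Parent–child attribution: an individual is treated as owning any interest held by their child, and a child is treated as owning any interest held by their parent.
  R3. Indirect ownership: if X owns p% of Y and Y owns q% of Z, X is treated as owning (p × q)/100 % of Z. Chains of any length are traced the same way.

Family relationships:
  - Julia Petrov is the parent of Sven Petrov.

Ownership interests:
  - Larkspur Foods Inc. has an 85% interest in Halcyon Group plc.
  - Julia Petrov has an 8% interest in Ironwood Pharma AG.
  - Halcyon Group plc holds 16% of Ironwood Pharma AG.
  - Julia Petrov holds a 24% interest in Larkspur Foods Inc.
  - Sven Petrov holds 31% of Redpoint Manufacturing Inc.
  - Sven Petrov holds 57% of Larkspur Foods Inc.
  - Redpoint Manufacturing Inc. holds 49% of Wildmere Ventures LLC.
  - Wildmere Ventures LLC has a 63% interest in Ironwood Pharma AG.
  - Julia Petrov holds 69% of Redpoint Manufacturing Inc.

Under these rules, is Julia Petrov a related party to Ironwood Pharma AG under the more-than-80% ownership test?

No

By parent–child attribution (R2), Julia Petrov is treated as also owning Sven Petrov's interest in Larkspur Foods Inc, giving 24% + 57% = 81%.
By parent–child attribution (R2), Julia Petrov is treated as also owning Sven Petrov's interest in Redpoint Manufacturing Inc, giving 69% + 31% = 100%.
Chain via Larkspur Foods Inc. → Halcyon Group plc (R3): 81% × 85% × 16% = 11.016% of Ironwood Pharma AG.
Chain via Redpoint Manufacturing Inc. → Wildmere Ventures LLC (R3): 100% × 49% × 63% = 30.87% of Ironwood Pharma AG.
Direct interest in Ironwood Pharma AG: 8%.
Aggregating (R1): 11.016% + 30.87% + 8% = 49.886%.
49.886% does not exceed the 80% threshold, so Julia is not a related party to Ironwood Pharma AG.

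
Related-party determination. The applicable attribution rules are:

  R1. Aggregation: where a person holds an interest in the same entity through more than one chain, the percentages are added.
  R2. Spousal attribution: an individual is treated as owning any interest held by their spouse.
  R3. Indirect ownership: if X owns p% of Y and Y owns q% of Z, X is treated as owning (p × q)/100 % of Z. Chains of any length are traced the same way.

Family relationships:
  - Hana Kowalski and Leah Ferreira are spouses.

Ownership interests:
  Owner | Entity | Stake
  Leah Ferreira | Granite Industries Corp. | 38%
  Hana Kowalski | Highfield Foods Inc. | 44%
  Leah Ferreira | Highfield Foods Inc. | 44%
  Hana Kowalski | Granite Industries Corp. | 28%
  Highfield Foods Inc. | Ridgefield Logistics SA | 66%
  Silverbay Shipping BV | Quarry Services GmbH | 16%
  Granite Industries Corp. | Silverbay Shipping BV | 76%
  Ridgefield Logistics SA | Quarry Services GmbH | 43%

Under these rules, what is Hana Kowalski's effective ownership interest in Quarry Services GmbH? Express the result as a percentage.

33%

By spousal attribution (R2), Hana Kowalski is treated as also owning Leah Ferreira's interest in Granite Industries Corp, giving 28% + 38% = 66%.
By spousal attribution (R2), Hana Kowalski is treated as also owning Leah Ferreira's interest in Highfield Foods Inc, giving 44% + 44% = 88%.
Chain via Granite Industries Corp. → Silverbay Shipping BV (R3): 66% × 76% × 16% = 8.0256% of Quarry Services GmbH.
Chain via Highfield Foods Inc. → Ridgefield Logistics SA (R3): 88% × 66% × 43% = 24.9744% of Quarry Services GmbH.
Aggregating (R1): 8.0256% + 24.9744% = 33%.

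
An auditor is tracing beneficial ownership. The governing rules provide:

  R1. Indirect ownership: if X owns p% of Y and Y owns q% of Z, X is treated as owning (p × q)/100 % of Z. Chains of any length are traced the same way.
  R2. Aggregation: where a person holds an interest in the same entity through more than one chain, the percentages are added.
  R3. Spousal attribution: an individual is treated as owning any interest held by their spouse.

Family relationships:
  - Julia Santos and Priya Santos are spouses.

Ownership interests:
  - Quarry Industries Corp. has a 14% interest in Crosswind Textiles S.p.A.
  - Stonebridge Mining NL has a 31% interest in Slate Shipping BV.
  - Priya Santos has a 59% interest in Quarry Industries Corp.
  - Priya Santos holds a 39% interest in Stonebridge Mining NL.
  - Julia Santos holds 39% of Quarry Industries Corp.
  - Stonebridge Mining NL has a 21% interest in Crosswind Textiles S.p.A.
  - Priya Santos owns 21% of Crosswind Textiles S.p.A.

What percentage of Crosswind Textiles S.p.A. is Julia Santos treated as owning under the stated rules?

By spousal attribution (R3), Julia Santos is treated as also owning Priya Santos's interest in Quarry Industries Corp, giving 39% + 59% = 98%.
By spousal attribution (R3), Julia Santos is treated as owning Priya Santos's 39% interest in Stonebridge Mining NL.
By spousal attribution (R3), Julia Santos is treated as owning Priya Santos's 21% interest in Crosswind Textiles S.p.A.
Chain via Quarry Industries Corp. (R1): 98% × 14% = 13.72% of Crosswind Textiles S.p.A.
Chain via Stonebridge Mining NL (R1): 39% × 21% = 8.19% of Crosswind Textiles S.p.A.
Direct interest in Crosswind Textiles S.p.A: 21%.
Aggregating (R2): 13.72% + 8.19% + 21% = 42.91%.

42.91%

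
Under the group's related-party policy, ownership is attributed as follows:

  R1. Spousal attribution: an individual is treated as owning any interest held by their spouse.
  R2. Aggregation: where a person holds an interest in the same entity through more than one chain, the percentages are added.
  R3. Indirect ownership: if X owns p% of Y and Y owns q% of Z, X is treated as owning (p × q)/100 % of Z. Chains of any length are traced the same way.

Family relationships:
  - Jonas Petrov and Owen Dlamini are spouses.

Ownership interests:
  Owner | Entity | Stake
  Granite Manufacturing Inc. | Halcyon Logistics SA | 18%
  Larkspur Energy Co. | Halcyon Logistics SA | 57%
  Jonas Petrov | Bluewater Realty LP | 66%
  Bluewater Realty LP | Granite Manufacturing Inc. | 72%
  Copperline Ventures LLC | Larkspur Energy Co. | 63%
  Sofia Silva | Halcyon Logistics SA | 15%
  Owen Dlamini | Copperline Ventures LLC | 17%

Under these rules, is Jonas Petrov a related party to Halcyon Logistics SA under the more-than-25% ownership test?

By spousal attribution (R1), Jonas Petrov is treated as owning Owen Dlamini's 17% interest in Copperline Ventures LLC.
Chain via Bluewater Realty LP → Granite Manufacturing Inc. (R3): 66% × 72% × 18% = 8.5536% of Halcyon Logistics SA.
Chain via Copperline Ventures LLC → Larkspur Energy Co. (R3): 17% × 63% × 57% = 6.1047% of Halcyon Logistics SA.
Aggregating (R2): 8.5536% + 6.1047% = 14.6583%.
14.6583% does not exceed the 25% threshold, so Jonas is not a related party to Halcyon Logistics SA.

No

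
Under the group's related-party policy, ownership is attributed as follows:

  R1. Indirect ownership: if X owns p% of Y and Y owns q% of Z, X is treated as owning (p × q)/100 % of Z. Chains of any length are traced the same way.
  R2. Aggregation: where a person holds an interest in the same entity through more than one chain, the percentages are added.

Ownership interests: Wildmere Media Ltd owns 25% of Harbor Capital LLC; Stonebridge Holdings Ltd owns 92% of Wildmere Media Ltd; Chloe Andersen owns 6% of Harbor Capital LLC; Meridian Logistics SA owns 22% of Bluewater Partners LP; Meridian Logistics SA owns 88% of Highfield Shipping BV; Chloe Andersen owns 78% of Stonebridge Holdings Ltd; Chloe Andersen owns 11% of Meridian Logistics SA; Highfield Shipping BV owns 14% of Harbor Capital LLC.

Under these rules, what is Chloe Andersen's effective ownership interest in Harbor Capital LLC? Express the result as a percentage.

25.2952%

Chain via Stonebridge Holdings Ltd → Wildmere Media Ltd (R1): 78% × 92% × 25% = 17.94% of Harbor Capital LLC.
Chain via Meridian Logistics SA → Highfield Shipping BV (R1): 11% × 88% × 14% = 1.3552% of Harbor Capital LLC.
Direct interest in Harbor Capital LLC: 6%.
Aggregating (R2): 17.94% + 1.3552% + 6% = 25.2952%.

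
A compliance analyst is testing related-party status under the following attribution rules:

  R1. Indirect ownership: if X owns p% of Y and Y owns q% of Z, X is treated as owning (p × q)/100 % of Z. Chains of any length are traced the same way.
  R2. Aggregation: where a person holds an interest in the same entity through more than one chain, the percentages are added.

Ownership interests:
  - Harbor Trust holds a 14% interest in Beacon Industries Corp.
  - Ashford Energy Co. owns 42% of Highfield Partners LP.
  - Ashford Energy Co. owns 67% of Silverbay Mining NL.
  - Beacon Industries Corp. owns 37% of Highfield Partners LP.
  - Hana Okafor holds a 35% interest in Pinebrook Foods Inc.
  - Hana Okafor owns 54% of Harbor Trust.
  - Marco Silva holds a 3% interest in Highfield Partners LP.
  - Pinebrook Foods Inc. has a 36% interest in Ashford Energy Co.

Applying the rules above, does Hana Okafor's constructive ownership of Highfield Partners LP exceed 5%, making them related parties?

Chain via Pinebrook Foods Inc. → Ashford Energy Co. (R1): 35% × 36% × 42% = 5.292% of Highfield Partners LP.
Chain via Harbor Trust → Beacon Industries Corp. (R1): 54% × 14% × 37% = 2.7972% of Highfield Partners LP.
Aggregating (R2): 5.292% + 2.7972% = 8.0892%.
8.0892% exceeds the 5% threshold, so Hana is a related party to Highfield Partners LP.

Yes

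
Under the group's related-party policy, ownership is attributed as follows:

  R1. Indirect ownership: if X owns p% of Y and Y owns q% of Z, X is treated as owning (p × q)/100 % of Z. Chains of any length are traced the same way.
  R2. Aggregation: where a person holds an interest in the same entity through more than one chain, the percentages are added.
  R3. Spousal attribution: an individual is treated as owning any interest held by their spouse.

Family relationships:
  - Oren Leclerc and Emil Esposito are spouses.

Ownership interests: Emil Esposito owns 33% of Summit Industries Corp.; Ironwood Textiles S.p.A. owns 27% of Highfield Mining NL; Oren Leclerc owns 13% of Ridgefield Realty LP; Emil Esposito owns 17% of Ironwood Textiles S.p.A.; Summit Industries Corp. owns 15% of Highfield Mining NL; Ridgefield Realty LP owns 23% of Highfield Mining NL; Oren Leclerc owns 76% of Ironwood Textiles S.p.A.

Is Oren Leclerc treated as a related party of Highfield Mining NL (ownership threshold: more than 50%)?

By spousal attribution (R3), Oren Leclerc is treated as also owning Emil Esposito's interest in Ironwood Textiles S.p.A, giving 76% + 17% = 93%.
By spousal attribution (R3), Oren Leclerc is treated as owning Emil Esposito's 33% interest in Summit Industries Corp.
Chain via Ridgefield Realty LP (R1): 13% × 23% = 2.99% of Highfield Mining NL.
Chain via Ironwood Textiles S.p.A. (R1): 93% × 27% = 25.11% of Highfield Mining NL.
Chain via Summit Industries Corp. (R1): 33% × 15% = 4.95% of Highfield Mining NL.
Aggregating (R2): 2.99% + 25.11% + 4.95% = 33.05%.
33.05% does not exceed the 50% threshold, so Oren is not a related party to Highfield Mining NL.

No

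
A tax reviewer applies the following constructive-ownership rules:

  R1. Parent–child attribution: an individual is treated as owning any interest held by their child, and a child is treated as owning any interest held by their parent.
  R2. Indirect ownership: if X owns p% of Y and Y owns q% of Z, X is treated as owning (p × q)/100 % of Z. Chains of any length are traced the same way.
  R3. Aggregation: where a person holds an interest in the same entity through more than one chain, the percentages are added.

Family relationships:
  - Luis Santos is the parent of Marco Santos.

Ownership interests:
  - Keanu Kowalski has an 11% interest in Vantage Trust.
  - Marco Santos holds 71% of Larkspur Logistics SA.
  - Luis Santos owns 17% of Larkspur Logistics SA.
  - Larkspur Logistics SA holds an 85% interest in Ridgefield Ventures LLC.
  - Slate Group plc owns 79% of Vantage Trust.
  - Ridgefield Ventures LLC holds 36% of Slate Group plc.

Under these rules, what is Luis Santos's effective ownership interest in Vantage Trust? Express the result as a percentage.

21.27312%

By parent–child attribution (R1), Luis Santos is treated as also owning Marco Santos's interest in Larkspur Logistics SA, giving 17% + 71% = 88%.
Chain via Larkspur Logistics SA → Ridgefield Ventures LLC → Slate Group plc (R2): 88% × 85% × 36% × 79% = 21.27312% of Vantage Trust.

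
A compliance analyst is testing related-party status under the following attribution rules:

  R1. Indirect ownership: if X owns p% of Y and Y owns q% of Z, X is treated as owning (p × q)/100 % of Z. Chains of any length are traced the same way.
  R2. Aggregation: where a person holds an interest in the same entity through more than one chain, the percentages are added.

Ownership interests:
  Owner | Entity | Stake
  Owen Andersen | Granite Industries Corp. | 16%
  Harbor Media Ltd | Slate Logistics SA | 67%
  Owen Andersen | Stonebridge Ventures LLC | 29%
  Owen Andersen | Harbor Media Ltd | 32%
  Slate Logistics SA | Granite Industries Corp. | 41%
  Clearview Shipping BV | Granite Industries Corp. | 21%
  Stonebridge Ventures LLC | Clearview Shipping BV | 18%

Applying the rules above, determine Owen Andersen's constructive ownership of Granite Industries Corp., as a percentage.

25.8866%

Chain via Harbor Media Ltd → Slate Logistics SA (R1): 32% × 67% × 41% = 8.7904% of Granite Industries Corp.
Chain via Stonebridge Ventures LLC → Clearview Shipping BV (R1): 29% × 18% × 21% = 1.0962% of Granite Industries Corp.
Direct interest in Granite Industries Corp: 16%.
Aggregating (R2): 8.7904% + 1.0962% + 16% = 25.8866%.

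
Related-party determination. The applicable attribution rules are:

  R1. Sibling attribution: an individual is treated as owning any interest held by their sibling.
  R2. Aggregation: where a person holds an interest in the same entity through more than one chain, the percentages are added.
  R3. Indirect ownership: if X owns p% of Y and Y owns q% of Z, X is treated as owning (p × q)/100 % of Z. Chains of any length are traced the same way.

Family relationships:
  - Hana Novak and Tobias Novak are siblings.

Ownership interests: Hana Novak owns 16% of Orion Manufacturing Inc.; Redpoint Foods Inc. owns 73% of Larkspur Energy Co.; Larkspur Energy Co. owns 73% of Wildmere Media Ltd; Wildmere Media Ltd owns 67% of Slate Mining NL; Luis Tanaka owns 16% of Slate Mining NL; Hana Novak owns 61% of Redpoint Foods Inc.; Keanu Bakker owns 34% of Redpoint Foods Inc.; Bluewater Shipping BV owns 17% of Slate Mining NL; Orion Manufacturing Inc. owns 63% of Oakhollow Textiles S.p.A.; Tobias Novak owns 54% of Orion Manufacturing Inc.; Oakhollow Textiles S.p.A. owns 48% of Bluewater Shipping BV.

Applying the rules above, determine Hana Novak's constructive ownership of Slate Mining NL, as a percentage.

25.378183%

By sibling attribution (R1), Hana Novak is treated as also owning Tobias Novak's interest in Orion Manufacturing Inc, giving 16% + 54% = 70%.
Chain via Orion Manufacturing Inc. → Oakhollow Textiles S.p.A. → Bluewater Shipping BV (R3): 70% × 63% × 48% × 17% = 3.59856% of Slate Mining NL.
Chain via Redpoint Foods Inc. → Larkspur Energy Co. → Wildmere Media Ltd (R3): 61% × 73% × 73% × 67% = 21.779623% of Slate Mining NL.
Aggregating (R2): 3.59856% + 21.779623% = 25.378183%.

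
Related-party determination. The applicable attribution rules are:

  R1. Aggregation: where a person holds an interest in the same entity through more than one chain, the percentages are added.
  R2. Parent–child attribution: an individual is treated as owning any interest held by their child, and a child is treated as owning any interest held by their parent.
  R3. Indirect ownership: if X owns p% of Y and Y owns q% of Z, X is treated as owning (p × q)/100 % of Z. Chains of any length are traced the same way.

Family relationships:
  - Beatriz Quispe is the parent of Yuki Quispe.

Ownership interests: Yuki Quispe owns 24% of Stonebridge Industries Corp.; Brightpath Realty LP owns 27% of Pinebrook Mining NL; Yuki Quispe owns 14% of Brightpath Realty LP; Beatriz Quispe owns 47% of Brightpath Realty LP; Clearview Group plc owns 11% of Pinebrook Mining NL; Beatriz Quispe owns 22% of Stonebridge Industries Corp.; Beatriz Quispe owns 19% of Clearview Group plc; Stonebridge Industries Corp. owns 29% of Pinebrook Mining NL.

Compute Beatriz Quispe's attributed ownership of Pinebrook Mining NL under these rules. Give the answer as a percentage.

By parent–child attribution (R2), Beatriz Quispe is treated as also owning Yuki Quispe's interest in Brightpath Realty LP, giving 47% + 14% = 61%.
By parent–child attribution (R2), Beatriz Quispe is treated as also owning Yuki Quispe's interest in Stonebridge Industries Corp, giving 22% + 24% = 46%.
Chain via Clearview Group plc (R3): 19% × 11% = 2.09% of Pinebrook Mining NL.
Chain via Brightpath Realty LP (R3): 61% × 27% = 16.47% of Pinebrook Mining NL.
Chain via Stonebridge Industries Corp. (R3): 46% × 29% = 13.34% of Pinebrook Mining NL.
Aggregating (R1): 2.09% + 16.47% + 13.34% = 31.9%.

31.9%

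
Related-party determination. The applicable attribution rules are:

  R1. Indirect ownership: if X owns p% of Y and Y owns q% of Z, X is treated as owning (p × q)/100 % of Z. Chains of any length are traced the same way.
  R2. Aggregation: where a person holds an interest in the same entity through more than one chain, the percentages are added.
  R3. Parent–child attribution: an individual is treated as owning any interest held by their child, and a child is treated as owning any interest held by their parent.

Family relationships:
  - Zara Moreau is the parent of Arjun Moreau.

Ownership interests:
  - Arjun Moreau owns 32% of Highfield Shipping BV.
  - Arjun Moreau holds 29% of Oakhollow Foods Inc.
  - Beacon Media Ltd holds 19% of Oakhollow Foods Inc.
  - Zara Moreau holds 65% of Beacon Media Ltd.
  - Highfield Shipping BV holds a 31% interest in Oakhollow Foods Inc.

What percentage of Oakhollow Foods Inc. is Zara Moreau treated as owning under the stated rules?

51.27%

By parent–child attribution (R3), Zara Moreau is treated as owning Arjun Moreau's 32% interest in Highfield Shipping BV.
By parent–child attribution (R3), Zara Moreau is treated as owning Arjun Moreau's 29% interest in Oakhollow Foods Inc.
Chain via Beacon Media Ltd (R1): 65% × 19% = 12.35% of Oakhollow Foods Inc.
Chain via Highfield Shipping BV (R1): 32% × 31% = 9.92% of Oakhollow Foods Inc.
Direct interest in Oakhollow Foods Inc: 29%.
Aggregating (R2): 12.35% + 9.92% + 29% = 51.27%.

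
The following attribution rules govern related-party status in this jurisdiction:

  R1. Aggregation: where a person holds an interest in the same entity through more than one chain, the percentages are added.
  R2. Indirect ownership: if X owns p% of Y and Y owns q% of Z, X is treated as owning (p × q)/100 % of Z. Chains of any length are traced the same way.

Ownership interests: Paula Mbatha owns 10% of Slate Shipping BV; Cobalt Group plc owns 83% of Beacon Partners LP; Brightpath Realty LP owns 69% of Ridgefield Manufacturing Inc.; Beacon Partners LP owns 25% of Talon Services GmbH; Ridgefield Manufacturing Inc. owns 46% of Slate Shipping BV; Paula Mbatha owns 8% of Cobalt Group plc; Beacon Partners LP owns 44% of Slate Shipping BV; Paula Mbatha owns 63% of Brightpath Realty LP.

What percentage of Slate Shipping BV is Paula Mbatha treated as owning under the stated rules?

Chain via Cobalt Group plc → Beacon Partners LP (R2): 8% × 83% × 44% = 2.9216% of Slate Shipping BV.
Chain via Brightpath Realty LP → Ridgefield Manufacturing Inc. (R2): 63% × 69% × 46% = 19.9962% of Slate Shipping BV.
Direct interest in Slate Shipping BV: 10%.
Aggregating (R1): 2.9216% + 19.9962% + 10% = 32.9178%.

32.9178%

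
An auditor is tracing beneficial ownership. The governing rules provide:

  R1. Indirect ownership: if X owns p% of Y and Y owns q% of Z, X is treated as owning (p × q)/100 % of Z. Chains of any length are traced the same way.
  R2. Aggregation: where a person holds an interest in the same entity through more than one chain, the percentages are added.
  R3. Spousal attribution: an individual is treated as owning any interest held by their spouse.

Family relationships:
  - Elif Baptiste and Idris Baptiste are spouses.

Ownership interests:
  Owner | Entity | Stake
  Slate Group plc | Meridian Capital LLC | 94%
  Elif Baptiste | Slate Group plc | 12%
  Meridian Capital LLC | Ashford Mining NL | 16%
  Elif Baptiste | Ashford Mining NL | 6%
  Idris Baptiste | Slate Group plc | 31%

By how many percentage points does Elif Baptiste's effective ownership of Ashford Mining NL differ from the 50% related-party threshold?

37.5328

By spousal attribution (R3), Elif Baptiste is treated as also owning Idris Baptiste's interest in Slate Group plc, giving 12% + 31% = 43%.
Chain via Slate Group plc → Meridian Capital LLC (R1): 43% × 94% × 16% = 6.4672% of Ashford Mining NL.
Direct interest in Ashford Mining NL: 6%.
Aggregating (R2): 6.4672% + 6% = 12.4672%.
12.4672% falls short of the 50% threshold by 37.5328 percentage points.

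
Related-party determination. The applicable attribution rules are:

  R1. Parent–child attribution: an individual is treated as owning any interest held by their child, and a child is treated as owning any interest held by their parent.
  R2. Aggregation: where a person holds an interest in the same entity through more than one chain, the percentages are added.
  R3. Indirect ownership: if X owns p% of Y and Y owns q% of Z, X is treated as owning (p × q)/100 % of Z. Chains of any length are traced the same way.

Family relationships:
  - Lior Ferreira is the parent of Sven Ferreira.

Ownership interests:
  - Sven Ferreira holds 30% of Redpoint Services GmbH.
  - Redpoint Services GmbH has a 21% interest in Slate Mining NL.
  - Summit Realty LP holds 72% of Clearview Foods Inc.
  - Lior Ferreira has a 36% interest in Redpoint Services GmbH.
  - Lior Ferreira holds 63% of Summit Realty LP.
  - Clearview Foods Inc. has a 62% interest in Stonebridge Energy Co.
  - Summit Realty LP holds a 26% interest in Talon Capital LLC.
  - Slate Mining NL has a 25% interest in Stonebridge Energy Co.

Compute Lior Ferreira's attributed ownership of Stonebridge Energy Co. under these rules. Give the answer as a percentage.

By parent–child attribution (R1), Lior Ferreira is treated as also owning Sven Ferreira's interest in Redpoint Services GmbH, giving 36% + 30% = 66%.
Chain via Redpoint Services GmbH → Slate Mining NL (R3): 66% × 21% × 25% = 3.465% of Stonebridge Energy Co.
Chain via Summit Realty LP → Clearview Foods Inc. (R3): 63% × 72% × 62% = 28.1232% of Stonebridge Energy Co.
Aggregating (R2): 3.465% + 28.1232% = 31.5882%.

31.5882%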